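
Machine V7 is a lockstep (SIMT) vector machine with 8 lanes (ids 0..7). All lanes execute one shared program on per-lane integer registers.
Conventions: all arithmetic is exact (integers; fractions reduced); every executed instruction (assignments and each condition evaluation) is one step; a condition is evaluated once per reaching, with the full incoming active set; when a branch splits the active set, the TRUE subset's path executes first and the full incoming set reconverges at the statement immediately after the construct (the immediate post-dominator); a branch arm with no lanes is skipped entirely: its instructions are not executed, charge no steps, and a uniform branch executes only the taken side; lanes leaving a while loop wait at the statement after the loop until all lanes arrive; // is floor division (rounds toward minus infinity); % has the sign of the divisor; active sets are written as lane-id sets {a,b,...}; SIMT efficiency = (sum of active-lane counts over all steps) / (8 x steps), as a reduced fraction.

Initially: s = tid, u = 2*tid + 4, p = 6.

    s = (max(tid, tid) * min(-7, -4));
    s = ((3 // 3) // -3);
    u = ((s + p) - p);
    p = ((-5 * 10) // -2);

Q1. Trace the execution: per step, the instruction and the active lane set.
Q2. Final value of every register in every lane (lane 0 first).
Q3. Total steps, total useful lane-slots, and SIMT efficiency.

step 0: s <- (max(tid, tid) * min(-7, -4)) {0,1,2,3,4,5,6,7}
step 1: s <- ((3 // 3) // -3)        {0,1,2,3,4,5,6,7}
step 2: u <- ((s + p) - p)           {0,1,2,3,4,5,6,7}
step 3: p <- ((-5 * 10) // -2)       {0,1,2,3,4,5,6,7}

Answer: 4 steps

s: -1,-1,-1,-1,-1,-1,-1,-1
u: -1,-1,-1,-1,-1,-1,-1,-1
p: 25,25,25,25,25,25,25,25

steps = 4; useful = 32; efficiency = 32/32 = 1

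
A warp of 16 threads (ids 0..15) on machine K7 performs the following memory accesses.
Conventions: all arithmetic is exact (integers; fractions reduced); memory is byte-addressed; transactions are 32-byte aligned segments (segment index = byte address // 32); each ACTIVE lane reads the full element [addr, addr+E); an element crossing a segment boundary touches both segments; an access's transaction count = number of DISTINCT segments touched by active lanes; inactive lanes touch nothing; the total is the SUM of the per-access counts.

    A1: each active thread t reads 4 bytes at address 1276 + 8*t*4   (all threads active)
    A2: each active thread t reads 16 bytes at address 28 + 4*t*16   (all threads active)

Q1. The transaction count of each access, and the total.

A1: 16 transactions
A2: 32 transactions

Answer: 16,32; total 48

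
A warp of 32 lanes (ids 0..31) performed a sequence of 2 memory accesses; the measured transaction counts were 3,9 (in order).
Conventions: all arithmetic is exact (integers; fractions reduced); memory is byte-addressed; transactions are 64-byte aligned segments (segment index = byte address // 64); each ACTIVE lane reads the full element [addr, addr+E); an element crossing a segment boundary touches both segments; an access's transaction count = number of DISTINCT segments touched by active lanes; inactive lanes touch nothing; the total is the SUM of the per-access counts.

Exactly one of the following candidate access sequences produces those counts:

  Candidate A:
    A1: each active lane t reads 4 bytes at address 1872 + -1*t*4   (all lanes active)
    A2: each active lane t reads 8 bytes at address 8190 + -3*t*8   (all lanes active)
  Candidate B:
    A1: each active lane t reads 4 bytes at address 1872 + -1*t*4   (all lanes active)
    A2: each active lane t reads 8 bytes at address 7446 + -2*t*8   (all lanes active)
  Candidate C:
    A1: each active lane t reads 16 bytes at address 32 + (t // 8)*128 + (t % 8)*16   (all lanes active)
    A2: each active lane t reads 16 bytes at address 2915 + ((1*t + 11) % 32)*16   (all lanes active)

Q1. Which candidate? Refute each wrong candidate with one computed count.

A: A2 gives 13 transactions, not 9
C: A1 gives 9 transactions, not 3
B: all counts match (3,9)

Answer: B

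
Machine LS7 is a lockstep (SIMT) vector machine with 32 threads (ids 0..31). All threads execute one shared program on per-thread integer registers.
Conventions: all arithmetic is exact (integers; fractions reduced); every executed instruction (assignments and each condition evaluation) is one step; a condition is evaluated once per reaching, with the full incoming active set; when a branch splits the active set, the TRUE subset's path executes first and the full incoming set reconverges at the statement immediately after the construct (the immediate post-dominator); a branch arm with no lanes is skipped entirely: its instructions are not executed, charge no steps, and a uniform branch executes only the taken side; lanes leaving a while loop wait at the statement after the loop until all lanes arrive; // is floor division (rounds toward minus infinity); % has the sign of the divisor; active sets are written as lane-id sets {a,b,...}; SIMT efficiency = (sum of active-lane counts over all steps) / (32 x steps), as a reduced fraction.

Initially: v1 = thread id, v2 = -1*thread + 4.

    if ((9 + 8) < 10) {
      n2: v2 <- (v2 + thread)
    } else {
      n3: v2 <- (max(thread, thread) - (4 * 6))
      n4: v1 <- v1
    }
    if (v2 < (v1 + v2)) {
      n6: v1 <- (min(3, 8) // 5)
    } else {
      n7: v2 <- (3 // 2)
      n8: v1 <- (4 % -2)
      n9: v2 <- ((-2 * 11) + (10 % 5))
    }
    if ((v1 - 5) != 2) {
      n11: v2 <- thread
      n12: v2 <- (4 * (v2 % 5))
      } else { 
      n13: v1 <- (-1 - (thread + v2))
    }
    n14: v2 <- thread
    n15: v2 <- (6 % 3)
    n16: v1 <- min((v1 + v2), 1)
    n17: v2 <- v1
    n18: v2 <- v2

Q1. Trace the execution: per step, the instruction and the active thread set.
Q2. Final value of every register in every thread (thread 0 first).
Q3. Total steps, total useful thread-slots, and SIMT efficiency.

step 0: eval ((9 + 8) < 10)          {0,1,2,3,4,5,6,7,8,9,10,11,12,13,14,15,16,17,18,19,20,21,22,23,24,25,26,27,28,29,30,31}
step 1: v2 <- (max(thread, thread) - (4 * 6)) {0,1,2,3,4,5,6,7,8,9,10,11,12,13,14,15,16,17,18,19,20,21,22,23,24,25,26,27,28,29,30,31}
step 2: v1 <- v1                     {0,1,2,3,4,5,6,7,8,9,10,11,12,13,14,15,16,17,18,19,20,21,22,23,24,25,26,27,28,29,30,31}
step 3: eval (v2 < (v1 + v2))        {0,1,2,3,4,5,6,7,8,9,10,11,12,13,14,15,16,17,18,19,20,21,22,23,24,25,26,27,28,29,30,31}
step 4: v1 <- (min(3, 8) // 5)       {1,2,3,4,5,6,7,8,9,10,11,12,13,14,15,16,17,18,19,20,21,22,23,24,25,26,27,28,29,30,31}
step 5: v2 <- (3 // 2)               {0}
step 6: v1 <- (4 % -2)               {0}
step 7: v2 <- ((-2 * 11) + (10 % 5)) {0}
step 8: eval ((v1 - 5) != 2)         {0,1,2,3,4,5,6,7,8,9,10,11,12,13,14,15,16,17,18,19,20,21,22,23,24,25,26,27,28,29,30,31}
step 9: v2 <- thread                 {0,1,2,3,4,5,6,7,8,9,10,11,12,13,14,15,16,17,18,19,20,21,22,23,24,25,26,27,28,29,30,31}
step 10: v2 <- (4 * (v2 % 5))         {0,1,2,3,4,5,6,7,8,9,10,11,12,13,14,15,16,17,18,19,20,21,22,23,24,25,26,27,28,29,30,31}
step 11: v2 <- thread                 {0,1,2,3,4,5,6,7,8,9,10,11,12,13,14,15,16,17,18,19,20,21,22,23,24,25,26,27,28,29,30,31}
step 12: v2 <- (6 % 3)                {0,1,2,3,4,5,6,7,8,9,10,11,12,13,14,15,16,17,18,19,20,21,22,23,24,25,26,27,28,29,30,31}
step 13: v1 <- min((v1 + v2), 1)      {0,1,2,3,4,5,6,7,8,9,10,11,12,13,14,15,16,17,18,19,20,21,22,23,24,25,26,27,28,29,30,31}
step 14: v2 <- v1                     {0,1,2,3,4,5,6,7,8,9,10,11,12,13,14,15,16,17,18,19,20,21,22,23,24,25,26,27,28,29,30,31}
step 15: v2 <- v2                     {0,1,2,3,4,5,6,7,8,9,10,11,12,13,14,15,16,17,18,19,20,21,22,23,24,25,26,27,28,29,30,31}

Answer: 16 steps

v1: 0,0,0,0,0,0,0,0,0,0,0,0,0,0,0,0,0,0,0,0,0,0,0,0,0,0,0,0,0,0,0,0
v2: 0,0,0,0,0,0,0,0,0,0,0,0,0,0,0,0,0,0,0,0,0,0,0,0,0,0,0,0,0,0,0,0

steps = 16; useful = 418; efficiency = 418/512 = 209/256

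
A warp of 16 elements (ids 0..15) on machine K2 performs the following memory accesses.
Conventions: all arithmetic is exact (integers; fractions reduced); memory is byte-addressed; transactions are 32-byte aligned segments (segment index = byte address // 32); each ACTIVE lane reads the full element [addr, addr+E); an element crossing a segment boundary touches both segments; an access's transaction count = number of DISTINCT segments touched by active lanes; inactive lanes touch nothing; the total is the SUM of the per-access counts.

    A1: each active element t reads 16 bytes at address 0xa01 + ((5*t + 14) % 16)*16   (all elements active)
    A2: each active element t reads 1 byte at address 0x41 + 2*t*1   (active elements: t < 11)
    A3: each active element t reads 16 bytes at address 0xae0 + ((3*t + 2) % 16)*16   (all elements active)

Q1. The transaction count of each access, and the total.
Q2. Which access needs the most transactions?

A1: 9 transactions
A2: 1 transaction
A3: 8 transactions

Answer: 9,1,8; total 18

Answer: A1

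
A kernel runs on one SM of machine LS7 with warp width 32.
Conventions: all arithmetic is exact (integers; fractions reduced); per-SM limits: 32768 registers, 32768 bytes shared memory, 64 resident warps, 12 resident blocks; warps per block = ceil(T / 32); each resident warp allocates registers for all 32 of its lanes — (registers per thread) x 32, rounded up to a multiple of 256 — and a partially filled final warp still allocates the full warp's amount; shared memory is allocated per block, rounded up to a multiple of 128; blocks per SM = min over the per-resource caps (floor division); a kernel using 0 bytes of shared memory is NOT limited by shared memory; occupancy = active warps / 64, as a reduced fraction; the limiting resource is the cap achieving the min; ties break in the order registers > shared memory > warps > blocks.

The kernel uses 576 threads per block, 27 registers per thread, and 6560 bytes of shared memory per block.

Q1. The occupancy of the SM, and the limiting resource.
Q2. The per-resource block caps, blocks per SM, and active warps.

Answer: occupancy 9/32, limited by registers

registers: 1 block
shared memory: 4 blocks
warps: 3 blocks
blocks: 12 blocks

Answer: 1 block, 18 active warps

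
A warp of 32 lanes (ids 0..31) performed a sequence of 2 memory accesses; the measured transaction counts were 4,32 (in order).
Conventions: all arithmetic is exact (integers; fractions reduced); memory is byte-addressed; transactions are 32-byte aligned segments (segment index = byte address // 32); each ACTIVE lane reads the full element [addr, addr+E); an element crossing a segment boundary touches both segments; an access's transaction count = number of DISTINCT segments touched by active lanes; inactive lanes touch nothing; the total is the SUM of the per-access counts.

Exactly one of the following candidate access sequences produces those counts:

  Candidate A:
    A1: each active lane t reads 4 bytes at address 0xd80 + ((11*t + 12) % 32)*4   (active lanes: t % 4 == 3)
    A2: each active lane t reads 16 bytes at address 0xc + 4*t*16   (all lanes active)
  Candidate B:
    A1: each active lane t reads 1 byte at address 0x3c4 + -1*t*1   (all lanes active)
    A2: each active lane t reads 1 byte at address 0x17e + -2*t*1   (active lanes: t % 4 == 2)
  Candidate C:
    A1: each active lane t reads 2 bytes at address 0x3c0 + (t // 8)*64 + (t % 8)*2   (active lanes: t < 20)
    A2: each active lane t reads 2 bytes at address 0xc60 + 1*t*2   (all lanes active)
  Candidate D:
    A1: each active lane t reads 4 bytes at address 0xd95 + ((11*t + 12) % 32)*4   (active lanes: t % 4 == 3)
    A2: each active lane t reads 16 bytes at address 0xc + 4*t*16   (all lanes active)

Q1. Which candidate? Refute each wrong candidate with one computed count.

B: A1 gives 2 transactions, not 4
C: A1 gives 3 transactions, not 4
D: A1 gives 5 transactions, not 4
A: all counts match (4,32)

Answer: A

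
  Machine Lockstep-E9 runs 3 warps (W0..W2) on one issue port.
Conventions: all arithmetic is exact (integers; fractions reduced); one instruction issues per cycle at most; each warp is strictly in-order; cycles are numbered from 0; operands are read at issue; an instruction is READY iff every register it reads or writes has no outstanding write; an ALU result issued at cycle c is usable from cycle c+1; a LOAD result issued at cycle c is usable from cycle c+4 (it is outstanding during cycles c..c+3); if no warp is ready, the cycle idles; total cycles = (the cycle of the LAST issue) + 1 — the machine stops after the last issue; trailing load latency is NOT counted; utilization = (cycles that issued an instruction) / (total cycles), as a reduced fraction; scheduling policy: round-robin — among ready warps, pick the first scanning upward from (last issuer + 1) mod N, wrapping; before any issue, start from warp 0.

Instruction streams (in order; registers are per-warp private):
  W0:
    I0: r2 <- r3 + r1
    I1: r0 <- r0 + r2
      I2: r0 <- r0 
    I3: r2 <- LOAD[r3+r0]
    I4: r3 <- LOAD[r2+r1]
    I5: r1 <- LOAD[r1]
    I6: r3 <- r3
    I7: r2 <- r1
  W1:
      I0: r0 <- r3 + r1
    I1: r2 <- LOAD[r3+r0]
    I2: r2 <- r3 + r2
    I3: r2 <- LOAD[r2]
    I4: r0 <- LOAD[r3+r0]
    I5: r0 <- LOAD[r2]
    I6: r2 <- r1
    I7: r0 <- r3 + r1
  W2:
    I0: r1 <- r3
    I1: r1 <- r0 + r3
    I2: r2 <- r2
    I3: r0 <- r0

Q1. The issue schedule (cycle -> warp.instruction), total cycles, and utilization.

cycle 0: W0.I0
cycle 1: W1.I0
cycle 2: W2.I0
cycle 3: W0.I1
cycle 4: W1.I1
cycle 5: W2.I1
cycle 6: W0.I2
cycle 7: W2.I2
cycle 8: W0.I3
cycle 9: W1.I2
cycle 10: W2.I3
cycle 11: W1.I3
cycle 12: W0.I4
cycle 13: W1.I4
cycle 14: W0.I5
cycle 15: idle
cycle 16: W0.I6
cycle 17: W1.I5
cycle 18: W0.I7
cycle 19: W1.I6
cycle 20: idle
cycle 21: W1.I7

Answer: 22 cycles, utilization 10/11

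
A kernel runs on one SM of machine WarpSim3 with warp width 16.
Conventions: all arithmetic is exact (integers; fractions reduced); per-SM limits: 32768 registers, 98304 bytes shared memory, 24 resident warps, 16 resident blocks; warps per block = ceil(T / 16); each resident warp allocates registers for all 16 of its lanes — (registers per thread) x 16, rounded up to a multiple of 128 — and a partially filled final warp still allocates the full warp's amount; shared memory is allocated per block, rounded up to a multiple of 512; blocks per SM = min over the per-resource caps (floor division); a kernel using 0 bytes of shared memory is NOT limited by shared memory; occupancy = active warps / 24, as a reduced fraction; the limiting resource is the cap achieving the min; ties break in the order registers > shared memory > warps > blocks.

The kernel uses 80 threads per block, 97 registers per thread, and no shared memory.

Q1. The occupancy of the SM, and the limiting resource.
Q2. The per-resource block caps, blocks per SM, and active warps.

Answer: occupancy 5/8, limited by registers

registers: 3 blocks
shared memory: no limit (kernel uses none)
warps: 4 blocks
blocks: 16 blocks

Answer: 3 blocks, 15 active warps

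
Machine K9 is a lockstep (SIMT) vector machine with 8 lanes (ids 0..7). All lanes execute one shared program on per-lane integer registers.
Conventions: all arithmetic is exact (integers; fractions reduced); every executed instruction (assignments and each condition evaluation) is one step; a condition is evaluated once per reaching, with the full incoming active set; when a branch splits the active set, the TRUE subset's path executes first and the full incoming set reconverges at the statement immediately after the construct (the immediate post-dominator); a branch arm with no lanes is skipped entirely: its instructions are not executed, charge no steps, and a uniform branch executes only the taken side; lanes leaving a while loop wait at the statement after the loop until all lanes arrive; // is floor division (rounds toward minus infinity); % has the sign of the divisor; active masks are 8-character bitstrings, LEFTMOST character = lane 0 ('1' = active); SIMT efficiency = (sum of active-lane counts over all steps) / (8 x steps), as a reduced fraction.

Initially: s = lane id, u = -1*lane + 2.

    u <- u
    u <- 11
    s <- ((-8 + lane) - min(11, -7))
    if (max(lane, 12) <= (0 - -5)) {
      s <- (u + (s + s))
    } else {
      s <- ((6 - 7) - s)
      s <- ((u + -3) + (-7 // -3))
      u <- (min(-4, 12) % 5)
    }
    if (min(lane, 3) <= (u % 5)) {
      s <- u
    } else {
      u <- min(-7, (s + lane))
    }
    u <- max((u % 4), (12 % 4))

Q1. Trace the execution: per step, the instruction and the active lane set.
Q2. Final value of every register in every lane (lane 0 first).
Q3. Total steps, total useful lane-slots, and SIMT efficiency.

step 0: u <- u                       11111111
step 1: u <- 11                      11111111
step 2: s <- ((-8 + lane) - min(11, -7)) 11111111
step 3: eval (max(lane, 12) <= (0 - -5)) 11111111
step 4: s <- ((6 - 7) - s)           11111111
step 5: s <- ((u + -3) + (-7 // -3)) 11111111
step 6: u <- (min(-4, 12) % 5)       11111111
step 7: eval (min(lane, 3) <= (u % 5)) 11111111
step 8: s <- u                       11000000
step 9: u <- min(-7, (s + lane))     00111111
step 10: u <- max((u % 4), (12 % 4))  11111111

Answer: 11 steps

s: 1,1,10,10,10,10,10,10
u: 1,1,1,1,1,1,1,1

steps = 11; useful = 80; efficiency = 80/88 = 10/11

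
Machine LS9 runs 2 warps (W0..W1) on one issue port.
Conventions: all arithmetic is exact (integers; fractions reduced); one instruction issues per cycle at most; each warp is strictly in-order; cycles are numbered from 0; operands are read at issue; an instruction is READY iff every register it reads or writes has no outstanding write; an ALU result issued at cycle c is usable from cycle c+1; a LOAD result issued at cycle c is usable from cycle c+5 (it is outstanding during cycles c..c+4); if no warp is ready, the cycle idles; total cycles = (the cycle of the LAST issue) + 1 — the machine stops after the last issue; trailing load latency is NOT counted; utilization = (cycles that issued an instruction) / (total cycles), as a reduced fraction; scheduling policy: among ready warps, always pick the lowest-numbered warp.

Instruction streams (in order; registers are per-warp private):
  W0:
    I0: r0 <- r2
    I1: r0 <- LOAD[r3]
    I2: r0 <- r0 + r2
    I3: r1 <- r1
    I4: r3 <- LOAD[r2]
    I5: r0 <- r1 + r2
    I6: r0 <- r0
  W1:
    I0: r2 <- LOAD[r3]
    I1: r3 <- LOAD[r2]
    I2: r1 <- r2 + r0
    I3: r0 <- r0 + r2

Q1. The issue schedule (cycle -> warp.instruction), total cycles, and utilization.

cycle 0: W0.I0
cycle 1: W0.I1
cycle 2: W1.I0
cycle 3: idle
cycle 4: idle
cycle 5: idle
cycle 6: W0.I2
cycle 7: W0.I3
cycle 8: W0.I4
cycle 9: W0.I5
cycle 10: W0.I6
cycle 11: W1.I1
cycle 12: W1.I2
cycle 13: W1.I3

Answer: 14 cycles, utilization 11/14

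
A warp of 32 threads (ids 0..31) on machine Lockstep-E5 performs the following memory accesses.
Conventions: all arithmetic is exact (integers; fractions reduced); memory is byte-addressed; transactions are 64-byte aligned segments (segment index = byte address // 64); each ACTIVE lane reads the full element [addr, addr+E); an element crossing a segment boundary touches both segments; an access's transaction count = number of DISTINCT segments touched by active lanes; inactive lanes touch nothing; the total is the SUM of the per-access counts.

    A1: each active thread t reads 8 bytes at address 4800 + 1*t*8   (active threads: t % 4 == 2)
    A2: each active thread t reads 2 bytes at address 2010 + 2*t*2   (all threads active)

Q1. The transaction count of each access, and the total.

A1: 4 transactions
A2: 3 transactions

Answer: 4,3; total 7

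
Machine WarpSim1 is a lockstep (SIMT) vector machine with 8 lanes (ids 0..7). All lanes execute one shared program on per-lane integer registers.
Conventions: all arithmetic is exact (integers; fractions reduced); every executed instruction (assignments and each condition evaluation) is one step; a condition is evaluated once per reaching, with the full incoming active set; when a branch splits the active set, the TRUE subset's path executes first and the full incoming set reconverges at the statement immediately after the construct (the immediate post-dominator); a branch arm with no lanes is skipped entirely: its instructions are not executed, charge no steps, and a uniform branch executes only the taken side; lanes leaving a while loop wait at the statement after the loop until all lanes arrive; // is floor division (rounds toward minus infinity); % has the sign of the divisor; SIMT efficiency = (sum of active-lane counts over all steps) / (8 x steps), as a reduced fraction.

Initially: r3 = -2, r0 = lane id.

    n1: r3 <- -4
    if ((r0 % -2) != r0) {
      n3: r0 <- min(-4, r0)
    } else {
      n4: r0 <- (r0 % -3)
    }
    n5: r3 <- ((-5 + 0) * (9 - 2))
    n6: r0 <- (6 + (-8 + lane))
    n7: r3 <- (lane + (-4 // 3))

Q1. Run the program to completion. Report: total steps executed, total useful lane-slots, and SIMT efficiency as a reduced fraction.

Answer: 7 steps, 48 useful, 6/7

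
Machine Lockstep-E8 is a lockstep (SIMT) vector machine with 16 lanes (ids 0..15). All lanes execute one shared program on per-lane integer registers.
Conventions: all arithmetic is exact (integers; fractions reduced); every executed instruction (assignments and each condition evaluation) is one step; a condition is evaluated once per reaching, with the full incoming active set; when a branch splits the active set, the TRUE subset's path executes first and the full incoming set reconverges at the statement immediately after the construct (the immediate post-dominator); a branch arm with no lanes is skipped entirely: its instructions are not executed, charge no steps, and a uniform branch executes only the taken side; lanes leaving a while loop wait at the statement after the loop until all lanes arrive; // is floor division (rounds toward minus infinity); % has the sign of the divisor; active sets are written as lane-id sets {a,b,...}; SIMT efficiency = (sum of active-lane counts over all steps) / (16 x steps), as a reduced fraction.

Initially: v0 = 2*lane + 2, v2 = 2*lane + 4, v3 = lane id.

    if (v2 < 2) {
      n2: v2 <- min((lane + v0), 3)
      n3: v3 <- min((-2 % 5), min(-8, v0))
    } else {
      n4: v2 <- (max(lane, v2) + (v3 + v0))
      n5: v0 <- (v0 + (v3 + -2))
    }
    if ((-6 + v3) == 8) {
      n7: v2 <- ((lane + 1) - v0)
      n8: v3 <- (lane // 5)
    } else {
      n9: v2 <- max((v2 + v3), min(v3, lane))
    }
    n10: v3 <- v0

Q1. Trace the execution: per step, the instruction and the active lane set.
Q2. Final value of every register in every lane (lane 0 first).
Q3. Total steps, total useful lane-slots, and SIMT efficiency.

step 0: eval (v2 < 2)                {0,1,2,3,4,5,6,7,8,9,10,11,12,13,14,15}
step 1: v2 <- (max(lane, v2) + (v3 + v0)) {0,1,2,3,4,5,6,7,8,9,10,11,12,13,14,15}
step 2: v0 <- (v0 + (v3 + -2))       {0,1,2,3,4,5,6,7,8,9,10,11,12,13,14,15}
step 3: eval ((-6 + v3) == 8)        {0,1,2,3,4,5,6,7,8,9,10,11,12,13,14,15}
step 4: v2 <- ((lane + 1) - v0)      {14}
step 5: v3 <- (lane // 5)            {14}
step 6: v2 <- max((v2 + v3), min(v3, lane)) {0,1,2,3,4,5,6,7,8,9,10,11,12,13,15}
step 7: v3 <- v0                     {0,1,2,3,4,5,6,7,8,9,10,11,12,13,14,15}

Answer: 8 steps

v0: 0,3,6,9,12,15,18,21,24,27,30,33,36,39,42,45
v2: 6,12,18,24,30,36,42,48,54,60,66,72,78,84,-27,96
v3: 0,3,6,9,12,15,18,21,24,27,30,33,36,39,42,45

steps = 8; useful = 97; efficiency = 97/128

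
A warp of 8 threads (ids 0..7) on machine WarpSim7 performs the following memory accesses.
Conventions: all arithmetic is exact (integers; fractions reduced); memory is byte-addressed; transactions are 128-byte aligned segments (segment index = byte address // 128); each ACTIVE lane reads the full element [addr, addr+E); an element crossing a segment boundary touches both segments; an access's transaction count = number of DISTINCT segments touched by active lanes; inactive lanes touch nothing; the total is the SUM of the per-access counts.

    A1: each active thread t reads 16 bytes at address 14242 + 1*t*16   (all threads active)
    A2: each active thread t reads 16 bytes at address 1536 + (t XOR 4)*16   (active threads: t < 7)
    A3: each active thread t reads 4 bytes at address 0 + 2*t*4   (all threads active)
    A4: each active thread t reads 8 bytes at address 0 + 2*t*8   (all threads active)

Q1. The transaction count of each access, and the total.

A1: 2 transactions
A2: 1 transaction
A3: 1 transaction
A4: 1 transaction

Answer: 2,1,1,1; total 5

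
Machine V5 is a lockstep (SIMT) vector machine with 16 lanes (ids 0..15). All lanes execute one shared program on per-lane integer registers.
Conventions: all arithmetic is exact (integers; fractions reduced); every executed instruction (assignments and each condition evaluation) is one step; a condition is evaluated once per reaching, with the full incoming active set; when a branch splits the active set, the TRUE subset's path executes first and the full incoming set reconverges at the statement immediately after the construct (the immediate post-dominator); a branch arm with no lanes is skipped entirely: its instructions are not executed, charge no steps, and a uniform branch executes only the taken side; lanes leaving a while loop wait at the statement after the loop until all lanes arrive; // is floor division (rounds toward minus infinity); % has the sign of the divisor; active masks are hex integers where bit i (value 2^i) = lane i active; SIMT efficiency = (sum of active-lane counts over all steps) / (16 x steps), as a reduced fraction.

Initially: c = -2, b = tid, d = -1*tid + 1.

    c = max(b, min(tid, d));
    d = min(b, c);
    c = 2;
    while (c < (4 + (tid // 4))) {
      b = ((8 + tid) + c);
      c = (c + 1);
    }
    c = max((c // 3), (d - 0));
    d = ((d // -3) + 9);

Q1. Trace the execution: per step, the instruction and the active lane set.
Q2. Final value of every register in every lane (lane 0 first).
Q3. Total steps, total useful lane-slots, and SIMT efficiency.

step 0: c <- max(b, min(tid, d))     0xffff
step 1: d <- min(b, c)               0xffff
step 2: c <- 2                       0xffff
step 3: eval (c < (4 + (tid // 4)))  0xffff
step 4: b <- ((8 + tid) + c)         0xffff
step 5: c <- (c + 1)                 0xffff
step 6: eval (c < (4 + (tid // 4)))  0xffff
step 7: b <- ((8 + tid) + c)         0xffff
step 8: c <- (c + 1)                 0xffff
step 9: eval (c < (4 + (tid // 4)))  0xffff
step 10: b <- ((8 + tid) + c)         0xfff0
step 11: c <- (c + 1)                 0xfff0
step 12: eval (c < (4 + (tid // 4)))  0xfff0
step 13: b <- ((8 + tid) + c)         0xff00
step 14: c <- (c + 1)                 0xff00
step 15: eval (c < (4 + (tid // 4)))  0xff00
step 16: b <- ((8 + tid) + c)         0xf000
step 17: c <- (c + 1)                 0xf000
step 18: eval (c < (4 + (tid // 4)))  0xf000
step 19: c <- max((c // 3), (d - 0))  0xffff
step 20: d <- ((d // -3) + 9)         0xffff

Answer: 21 steps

c: 1,1,2,3,4,5,6,7,8,9,10,11,12,13,14,15
b: 11,12,13,14,16,17,18,19,21,22,23,24,26,27,28,29
d: 9,8,8,8,7,7,7,6,6,6,5,5,5,4,4,4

steps = 21; useful = 264; efficiency = 264/336 = 11/14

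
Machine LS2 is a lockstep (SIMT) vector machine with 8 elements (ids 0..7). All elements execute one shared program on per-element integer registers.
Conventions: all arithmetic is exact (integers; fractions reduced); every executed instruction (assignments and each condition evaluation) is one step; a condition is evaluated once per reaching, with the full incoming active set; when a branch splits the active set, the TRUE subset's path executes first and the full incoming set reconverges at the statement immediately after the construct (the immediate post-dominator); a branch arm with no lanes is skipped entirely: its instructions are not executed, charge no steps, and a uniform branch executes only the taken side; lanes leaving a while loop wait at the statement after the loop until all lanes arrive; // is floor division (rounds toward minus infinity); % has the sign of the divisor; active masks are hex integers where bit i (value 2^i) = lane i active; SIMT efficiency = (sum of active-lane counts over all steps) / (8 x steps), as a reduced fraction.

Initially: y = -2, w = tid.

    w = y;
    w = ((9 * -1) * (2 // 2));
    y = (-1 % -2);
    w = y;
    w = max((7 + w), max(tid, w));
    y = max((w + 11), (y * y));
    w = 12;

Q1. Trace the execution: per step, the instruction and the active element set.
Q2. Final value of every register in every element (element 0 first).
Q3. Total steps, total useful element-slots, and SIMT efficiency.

step 0: w <- y                       0xff
step 1: w <- ((9 * -1) * (2 // 2))   0xff
step 2: y <- (-1 % -2)               0xff
step 3: w <- y                       0xff
step 4: w <- max((7 + w), max(tid, w)) 0xff
step 5: y <- max((w + 11), (y * y))  0xff
step 6: w <- 12                      0xff

Answer: 7 steps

y: 17,17,17,17,17,17,17,18
w: 12,12,12,12,12,12,12,12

steps = 7; useful = 56; efficiency = 56/56 = 1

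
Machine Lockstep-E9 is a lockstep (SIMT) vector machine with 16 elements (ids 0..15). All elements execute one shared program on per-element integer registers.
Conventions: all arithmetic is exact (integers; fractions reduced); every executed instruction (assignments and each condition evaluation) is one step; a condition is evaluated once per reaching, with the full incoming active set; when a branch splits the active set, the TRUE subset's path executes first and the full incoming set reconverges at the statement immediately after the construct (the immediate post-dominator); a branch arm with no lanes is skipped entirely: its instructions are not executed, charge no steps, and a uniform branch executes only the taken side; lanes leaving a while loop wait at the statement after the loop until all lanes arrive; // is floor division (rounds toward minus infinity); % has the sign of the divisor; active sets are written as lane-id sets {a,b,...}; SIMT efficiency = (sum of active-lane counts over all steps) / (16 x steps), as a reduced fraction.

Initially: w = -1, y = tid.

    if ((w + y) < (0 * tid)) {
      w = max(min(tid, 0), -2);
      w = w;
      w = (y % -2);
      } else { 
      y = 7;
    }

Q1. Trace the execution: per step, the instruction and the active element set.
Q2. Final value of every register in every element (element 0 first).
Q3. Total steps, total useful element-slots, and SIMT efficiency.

step 0: eval ((w + y) < (0 * tid))   {0,1,2,3,4,5,6,7,8,9,10,11,12,13,14,15}
step 1: w <- max(min(tid, 0), -2)    {0}
step 2: w <- w                       {0}
step 3: w <- (y % -2)                {0}
step 4: y <- 7                       {1,2,3,4,5,6,7,8,9,10,11,12,13,14,15}

Answer: 5 steps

w: 0,-1,-1,-1,-1,-1,-1,-1,-1,-1,-1,-1,-1,-1,-1,-1
y: 0,7,7,7,7,7,7,7,7,7,7,7,7,7,7,7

steps = 5; useful = 34; efficiency = 34/80 = 17/40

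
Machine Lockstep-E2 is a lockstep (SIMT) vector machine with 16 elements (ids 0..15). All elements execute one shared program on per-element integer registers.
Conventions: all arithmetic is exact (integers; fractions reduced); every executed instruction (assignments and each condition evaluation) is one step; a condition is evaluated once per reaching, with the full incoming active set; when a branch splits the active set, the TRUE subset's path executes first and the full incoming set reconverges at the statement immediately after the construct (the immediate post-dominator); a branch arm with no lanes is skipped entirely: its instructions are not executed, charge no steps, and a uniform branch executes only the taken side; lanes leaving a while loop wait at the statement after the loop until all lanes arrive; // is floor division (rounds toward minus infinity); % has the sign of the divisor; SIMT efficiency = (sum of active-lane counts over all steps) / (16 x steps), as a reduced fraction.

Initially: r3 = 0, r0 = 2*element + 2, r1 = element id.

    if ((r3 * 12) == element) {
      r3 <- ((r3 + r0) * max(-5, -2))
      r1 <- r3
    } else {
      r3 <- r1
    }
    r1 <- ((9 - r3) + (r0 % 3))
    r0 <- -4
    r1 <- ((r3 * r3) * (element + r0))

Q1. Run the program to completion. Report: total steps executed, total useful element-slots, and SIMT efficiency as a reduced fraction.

Answer: 7 steps, 81 useful, 81/112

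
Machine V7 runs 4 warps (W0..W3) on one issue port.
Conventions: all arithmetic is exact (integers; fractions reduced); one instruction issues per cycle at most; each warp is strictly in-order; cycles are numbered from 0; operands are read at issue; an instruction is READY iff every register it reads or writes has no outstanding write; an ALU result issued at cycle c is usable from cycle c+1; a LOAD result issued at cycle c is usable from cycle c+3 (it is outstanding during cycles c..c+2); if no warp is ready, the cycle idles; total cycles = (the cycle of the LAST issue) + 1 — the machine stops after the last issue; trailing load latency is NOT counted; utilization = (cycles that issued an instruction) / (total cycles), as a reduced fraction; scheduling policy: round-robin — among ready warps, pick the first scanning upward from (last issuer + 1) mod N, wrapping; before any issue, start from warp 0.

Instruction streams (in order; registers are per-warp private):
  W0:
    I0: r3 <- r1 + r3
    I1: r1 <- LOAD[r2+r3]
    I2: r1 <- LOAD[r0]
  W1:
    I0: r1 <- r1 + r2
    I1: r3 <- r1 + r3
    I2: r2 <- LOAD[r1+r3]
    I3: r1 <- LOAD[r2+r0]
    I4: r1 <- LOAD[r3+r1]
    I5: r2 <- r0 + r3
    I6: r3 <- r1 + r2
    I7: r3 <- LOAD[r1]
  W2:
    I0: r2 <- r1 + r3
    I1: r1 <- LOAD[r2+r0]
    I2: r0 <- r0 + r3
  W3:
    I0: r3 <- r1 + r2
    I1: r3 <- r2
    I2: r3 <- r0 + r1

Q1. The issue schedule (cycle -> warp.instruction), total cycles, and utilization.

cycle 0: W0.I0
cycle 1: W1.I0
cycle 2: W2.I0
cycle 3: W3.I0
cycle 4: W0.I1
cycle 5: W1.I1
cycle 6: W2.I1
cycle 7: W3.I1
cycle 8: W0.I2
cycle 9: W1.I2
cycle 10: W2.I2
cycle 11: W3.I2
cycle 12: W1.I3
cycle 13: idle
cycle 14: idle
cycle 15: W1.I4
cycle 16: W1.I5
cycle 17: idle
cycle 18: W1.I6
cycle 19: W1.I7

Answer: 20 cycles, utilization 17/20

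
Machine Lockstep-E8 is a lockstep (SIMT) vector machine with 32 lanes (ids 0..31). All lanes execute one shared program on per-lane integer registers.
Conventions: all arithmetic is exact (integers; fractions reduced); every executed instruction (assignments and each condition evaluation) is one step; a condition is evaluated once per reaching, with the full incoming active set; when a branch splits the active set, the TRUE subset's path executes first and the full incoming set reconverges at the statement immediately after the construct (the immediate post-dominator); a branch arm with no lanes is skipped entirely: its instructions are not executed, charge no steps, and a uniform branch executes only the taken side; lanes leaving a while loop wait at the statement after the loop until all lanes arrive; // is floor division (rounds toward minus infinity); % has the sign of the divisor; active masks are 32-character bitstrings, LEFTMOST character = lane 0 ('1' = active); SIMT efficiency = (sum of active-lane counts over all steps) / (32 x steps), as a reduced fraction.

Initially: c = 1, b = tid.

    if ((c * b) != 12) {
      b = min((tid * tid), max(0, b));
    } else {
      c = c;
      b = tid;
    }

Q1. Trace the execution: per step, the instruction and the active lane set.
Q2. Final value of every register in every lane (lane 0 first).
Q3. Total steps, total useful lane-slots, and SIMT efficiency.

step 0: eval ((c * b) != 12)         11111111111111111111111111111111
step 1: b <- min((tid * tid), max(0, b)) 11111111111101111111111111111111
step 2: c <- c                       00000000000010000000000000000000
step 3: b <- tid                     00000000000010000000000000000000

Answer: 4 steps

c: 1,1,1,1,1,1,1,1,1,1,1,1,1,1,1,1,1,1,1,1,1,1,1,1,1,1,1,1,1,1,1,1
b: 0,1,2,3,4,5,6,7,8,9,10,11,12,13,14,15,16,17,18,19,20,21,22,23,24,25,26,27,28,29,30,31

steps = 4; useful = 65; efficiency = 65/128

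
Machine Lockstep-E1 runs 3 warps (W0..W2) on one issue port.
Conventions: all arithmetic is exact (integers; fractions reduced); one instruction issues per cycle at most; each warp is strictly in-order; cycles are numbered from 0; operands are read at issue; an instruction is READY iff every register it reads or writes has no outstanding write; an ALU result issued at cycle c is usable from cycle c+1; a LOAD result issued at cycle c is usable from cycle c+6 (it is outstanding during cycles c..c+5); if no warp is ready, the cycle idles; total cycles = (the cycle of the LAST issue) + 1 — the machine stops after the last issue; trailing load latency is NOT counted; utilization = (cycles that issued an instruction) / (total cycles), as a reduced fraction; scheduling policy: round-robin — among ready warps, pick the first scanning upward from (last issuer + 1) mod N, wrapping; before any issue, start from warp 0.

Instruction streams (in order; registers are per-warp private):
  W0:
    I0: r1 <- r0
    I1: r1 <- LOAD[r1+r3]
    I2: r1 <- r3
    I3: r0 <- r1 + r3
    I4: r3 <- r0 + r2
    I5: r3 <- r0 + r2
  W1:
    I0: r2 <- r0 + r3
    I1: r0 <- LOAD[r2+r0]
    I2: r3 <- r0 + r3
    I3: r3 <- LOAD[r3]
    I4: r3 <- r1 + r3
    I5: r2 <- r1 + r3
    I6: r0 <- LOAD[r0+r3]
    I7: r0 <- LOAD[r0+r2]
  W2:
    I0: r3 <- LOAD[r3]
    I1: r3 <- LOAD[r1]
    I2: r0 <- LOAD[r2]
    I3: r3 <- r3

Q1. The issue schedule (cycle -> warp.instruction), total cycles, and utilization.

cycle 0: W0.I0
cycle 1: W1.I0
cycle 2: W2.I0
cycle 3: W0.I1
cycle 4: W1.I1
cycle 5: idle
cycle 6: idle
cycle 7: idle
cycle 8: W2.I1
cycle 9: W0.I2
cycle 10: W1.I2
cycle 11: W2.I2
cycle 12: W0.I3
cycle 13: W1.I3
cycle 14: W2.I3
cycle 15: W0.I4
cycle 16: W0.I5
cycle 17: idle
cycle 18: idle
cycle 19: W1.I4
cycle 20: W1.I5
cycle 21: W1.I6
cycle 22: idle
cycle 23: idle
cycle 24: idle
cycle 25: idle
cycle 26: idle
cycle 27: W1.I7

Answer: 28 cycles, utilization 9/14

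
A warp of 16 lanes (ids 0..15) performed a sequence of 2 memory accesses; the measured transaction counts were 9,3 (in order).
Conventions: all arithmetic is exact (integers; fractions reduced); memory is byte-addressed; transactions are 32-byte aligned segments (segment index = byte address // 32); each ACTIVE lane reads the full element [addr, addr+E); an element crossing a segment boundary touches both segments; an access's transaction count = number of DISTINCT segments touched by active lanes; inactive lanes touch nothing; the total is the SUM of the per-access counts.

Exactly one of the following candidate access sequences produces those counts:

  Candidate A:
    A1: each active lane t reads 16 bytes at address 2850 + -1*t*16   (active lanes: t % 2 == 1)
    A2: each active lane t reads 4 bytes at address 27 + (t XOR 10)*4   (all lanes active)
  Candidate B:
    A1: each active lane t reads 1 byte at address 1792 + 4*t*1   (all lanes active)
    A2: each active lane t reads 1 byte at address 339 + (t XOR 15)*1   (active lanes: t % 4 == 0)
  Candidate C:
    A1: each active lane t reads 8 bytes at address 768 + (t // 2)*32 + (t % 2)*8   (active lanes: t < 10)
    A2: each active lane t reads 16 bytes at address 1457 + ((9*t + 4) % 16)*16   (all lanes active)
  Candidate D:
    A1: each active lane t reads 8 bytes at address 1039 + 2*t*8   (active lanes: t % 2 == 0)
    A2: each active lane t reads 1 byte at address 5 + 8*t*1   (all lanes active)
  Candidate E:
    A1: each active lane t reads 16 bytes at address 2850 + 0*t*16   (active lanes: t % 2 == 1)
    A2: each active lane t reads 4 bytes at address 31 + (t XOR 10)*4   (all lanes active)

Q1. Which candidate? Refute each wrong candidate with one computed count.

B: A1 gives 2 transactions, not 9
C: A1 gives 5 transactions, not 9
D: A1 gives 8 transactions, not 9
E: A1 gives 1 transaction, not 9
A: all counts match (9,3)

Answer: A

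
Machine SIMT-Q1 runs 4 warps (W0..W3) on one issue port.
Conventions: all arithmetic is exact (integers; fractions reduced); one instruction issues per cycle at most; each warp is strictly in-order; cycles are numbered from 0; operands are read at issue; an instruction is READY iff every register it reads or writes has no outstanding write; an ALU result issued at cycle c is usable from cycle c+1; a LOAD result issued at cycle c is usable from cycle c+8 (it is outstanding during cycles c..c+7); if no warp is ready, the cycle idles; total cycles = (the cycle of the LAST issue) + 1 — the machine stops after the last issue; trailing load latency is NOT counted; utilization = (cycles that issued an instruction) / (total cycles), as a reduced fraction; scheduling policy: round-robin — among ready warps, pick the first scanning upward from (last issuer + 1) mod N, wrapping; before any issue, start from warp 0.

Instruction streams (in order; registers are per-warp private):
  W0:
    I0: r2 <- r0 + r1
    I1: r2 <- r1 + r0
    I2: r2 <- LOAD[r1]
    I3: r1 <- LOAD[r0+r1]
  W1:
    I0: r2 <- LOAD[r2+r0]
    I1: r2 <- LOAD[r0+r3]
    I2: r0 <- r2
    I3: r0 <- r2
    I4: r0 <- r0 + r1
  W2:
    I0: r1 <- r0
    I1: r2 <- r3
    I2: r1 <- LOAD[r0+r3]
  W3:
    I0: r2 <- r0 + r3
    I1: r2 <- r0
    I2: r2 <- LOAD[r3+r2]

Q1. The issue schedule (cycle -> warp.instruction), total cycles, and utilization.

cycle 0: W0.I0
cycle 1: W1.I0
cycle 2: W2.I0
cycle 3: W3.I0
cycle 4: W0.I1
cycle 5: W2.I1
cycle 6: W3.I1
cycle 7: W0.I2
cycle 8: W2.I2
cycle 9: W3.I2
cycle 10: W0.I3
cycle 11: W1.I1
cycle 12: idle
cycle 13: idle
cycle 14: idle
cycle 15: idle
cycle 16: idle
cycle 17: idle
cycle 18: idle
cycle 19: W1.I2
cycle 20: W1.I3
cycle 21: W1.I4

Answer: 22 cycles, utilization 15/22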